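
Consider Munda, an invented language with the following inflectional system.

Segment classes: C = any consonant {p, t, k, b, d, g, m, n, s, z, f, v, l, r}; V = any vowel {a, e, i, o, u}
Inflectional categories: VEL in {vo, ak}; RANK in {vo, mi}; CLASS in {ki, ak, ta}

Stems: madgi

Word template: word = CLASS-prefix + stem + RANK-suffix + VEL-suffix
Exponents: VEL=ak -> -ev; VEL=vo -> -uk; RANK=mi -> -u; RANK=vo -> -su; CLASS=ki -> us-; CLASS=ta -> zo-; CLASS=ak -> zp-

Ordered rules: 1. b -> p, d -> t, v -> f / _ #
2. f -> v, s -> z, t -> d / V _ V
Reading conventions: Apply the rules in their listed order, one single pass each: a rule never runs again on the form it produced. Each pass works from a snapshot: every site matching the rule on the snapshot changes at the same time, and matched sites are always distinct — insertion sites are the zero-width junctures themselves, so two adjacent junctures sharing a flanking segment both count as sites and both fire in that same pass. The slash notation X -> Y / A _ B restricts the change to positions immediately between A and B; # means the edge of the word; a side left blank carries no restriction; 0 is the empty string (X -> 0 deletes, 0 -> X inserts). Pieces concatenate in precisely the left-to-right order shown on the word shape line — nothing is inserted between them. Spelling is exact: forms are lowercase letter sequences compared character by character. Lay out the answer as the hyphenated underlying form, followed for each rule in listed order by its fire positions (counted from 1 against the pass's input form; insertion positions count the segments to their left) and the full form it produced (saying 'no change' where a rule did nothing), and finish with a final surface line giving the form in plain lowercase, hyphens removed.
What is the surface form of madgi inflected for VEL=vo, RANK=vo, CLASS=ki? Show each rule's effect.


underlying: us-madgi-su-uk
1. b -> p, d -> t, v -> f / _ #: no change
2. f -> v, s -> z, t -> d / V _ V: fires at position(s) 8: usmadgizuuk
surface: usmadgizuuk


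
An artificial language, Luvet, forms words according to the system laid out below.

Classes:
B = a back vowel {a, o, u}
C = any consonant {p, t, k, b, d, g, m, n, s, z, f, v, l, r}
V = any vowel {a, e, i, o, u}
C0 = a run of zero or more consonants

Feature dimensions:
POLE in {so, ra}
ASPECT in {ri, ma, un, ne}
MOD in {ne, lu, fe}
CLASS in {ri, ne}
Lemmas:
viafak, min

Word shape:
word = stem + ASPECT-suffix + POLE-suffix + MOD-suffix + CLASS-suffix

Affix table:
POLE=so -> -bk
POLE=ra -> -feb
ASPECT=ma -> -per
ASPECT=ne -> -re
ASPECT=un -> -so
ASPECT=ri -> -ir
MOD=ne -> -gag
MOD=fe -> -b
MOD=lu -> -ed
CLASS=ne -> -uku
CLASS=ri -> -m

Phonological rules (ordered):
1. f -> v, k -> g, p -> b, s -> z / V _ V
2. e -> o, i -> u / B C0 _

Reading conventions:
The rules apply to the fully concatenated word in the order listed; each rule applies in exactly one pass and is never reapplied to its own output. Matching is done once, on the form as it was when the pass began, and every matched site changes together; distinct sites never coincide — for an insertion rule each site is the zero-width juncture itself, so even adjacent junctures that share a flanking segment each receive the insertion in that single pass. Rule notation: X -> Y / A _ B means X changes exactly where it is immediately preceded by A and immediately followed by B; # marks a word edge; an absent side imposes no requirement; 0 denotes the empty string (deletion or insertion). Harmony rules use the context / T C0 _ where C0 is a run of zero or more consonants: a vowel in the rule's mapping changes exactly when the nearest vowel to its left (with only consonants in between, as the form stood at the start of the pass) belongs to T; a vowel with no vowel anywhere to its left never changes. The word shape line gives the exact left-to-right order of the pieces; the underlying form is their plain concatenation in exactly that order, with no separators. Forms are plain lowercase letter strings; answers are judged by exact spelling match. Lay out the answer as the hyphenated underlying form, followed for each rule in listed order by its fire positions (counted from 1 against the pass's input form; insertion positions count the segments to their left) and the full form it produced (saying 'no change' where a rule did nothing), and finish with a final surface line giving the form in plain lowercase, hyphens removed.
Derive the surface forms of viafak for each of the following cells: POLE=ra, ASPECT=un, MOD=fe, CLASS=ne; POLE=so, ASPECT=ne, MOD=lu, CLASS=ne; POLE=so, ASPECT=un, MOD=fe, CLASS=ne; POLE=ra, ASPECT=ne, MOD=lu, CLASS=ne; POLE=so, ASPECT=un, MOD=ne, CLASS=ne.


cell POLE=ra, ASPECT=un, MOD=fe, CLASS=ne:
underlying: viafak-so-feb-b-uku
1. f -> v, k -> g, p -> b, s -> z / V _ V: fires at position(s) 4, 9, 14: viavaksovebbugu
2. e -> o, i -> u / B C0 _: fires at position(s) 10: viavaksovobbugu
surface: viavaksovobbugu

cell POLE=so, ASPECT=ne, MOD=lu, CLASS=ne:
underlying: viafak-re-bk-ed-uku
1. f -> v, k -> g, p -> b, s -> z / V _ V: fires at position(s) 4, 14: viavakrebkedugu
2. e -> o, i -> u / B C0 _: fires at position(s) 8: viavakrobkedugu
surface: viavakrobkedugu

cell POLE=so, ASPECT=un, MOD=fe, CLASS=ne:
underlying: viafak-so-bk-b-uku
1. f -> v, k -> g, p -> b, s -> z / V _ V: fires at position(s) 4, 13: viavaksobkbugu
2. e -> o, i -> u / B C0 _: no change
surface: viavaksobkbugu

cell POLE=ra, ASPECT=ne, MOD=lu, CLASS=ne:
underlying: viafak-re-feb-ed-uku
1. f -> v, k -> g, p -> b, s -> z / V _ V: fires at position(s) 4, 9, 15: viavakrevebedugu
2. e -> o, i -> u / B C0 _: fires at position(s) 8: viavakrovebedugu
surface: viavakrovebedugu

cell POLE=so, ASPECT=un, MOD=ne, CLASS=ne:
underlying: viafak-so-bk-gag-uku
1. f -> v, k -> g, p -> b, s -> z / V _ V: fires at position(s) 4, 15: viavaksobkgagugu
2. e -> o, i -> u / B C0 _: no change
surface: viavaksobkgagugu


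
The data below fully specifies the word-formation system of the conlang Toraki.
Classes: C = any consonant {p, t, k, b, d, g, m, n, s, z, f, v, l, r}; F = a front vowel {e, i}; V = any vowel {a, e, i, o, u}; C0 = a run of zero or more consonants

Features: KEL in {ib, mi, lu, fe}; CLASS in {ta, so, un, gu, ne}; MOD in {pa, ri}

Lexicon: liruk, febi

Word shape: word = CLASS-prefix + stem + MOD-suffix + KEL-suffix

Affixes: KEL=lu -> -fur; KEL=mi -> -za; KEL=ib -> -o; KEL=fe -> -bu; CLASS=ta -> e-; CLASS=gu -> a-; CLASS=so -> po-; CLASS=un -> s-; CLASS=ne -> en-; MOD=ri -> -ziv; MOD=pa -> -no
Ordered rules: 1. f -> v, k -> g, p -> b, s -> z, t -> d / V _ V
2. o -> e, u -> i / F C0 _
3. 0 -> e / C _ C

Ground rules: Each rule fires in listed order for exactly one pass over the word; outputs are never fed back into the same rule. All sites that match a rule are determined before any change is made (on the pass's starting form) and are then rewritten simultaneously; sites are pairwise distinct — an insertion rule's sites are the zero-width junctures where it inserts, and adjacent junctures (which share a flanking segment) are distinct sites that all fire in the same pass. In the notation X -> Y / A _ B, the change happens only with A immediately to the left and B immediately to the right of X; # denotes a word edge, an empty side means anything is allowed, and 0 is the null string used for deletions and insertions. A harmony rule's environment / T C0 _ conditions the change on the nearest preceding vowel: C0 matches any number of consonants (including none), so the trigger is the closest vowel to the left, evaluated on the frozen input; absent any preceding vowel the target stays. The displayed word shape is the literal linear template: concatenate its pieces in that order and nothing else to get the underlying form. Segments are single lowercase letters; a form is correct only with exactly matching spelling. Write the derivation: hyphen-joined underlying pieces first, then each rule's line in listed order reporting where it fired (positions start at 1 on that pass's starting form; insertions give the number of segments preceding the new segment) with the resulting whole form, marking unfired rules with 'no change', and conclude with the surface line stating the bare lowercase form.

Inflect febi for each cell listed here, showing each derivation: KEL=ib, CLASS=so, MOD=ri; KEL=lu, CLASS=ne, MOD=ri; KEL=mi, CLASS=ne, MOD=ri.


cell KEL=ib, CLASS=so, MOD=ri:
underlying: po-febi-ziv-o
1. f -> v, k -> g, p -> b, s -> z, t -> d / V _ V: fires at position(s) 3: povebizivo
2. o -> e, u -> i / F C0 _: fires at position(s) 10: povebizive
3. 0 -> e / C _ C: no change
surface: povebizive

cell KEL=lu, CLASS=ne, MOD=ri:
underlying: en-febi-ziv-fur
1. f -> v, k -> g, p -> b, s -> z, t -> d / V _ V: no change
2. o -> e, u -> i / F C0 _: fires at position(s) 11: enfebizivfir
3. 0 -> e / C _ C: inserts after position(s) 2, 9: enefebizivefir
surface: enefebizivefir

cell KEL=mi, CLASS=ne, MOD=ri:
underlying: en-febi-ziv-za
1. f -> v, k -> g, p -> b, s -> z, t -> d / V _ V: no change
2. o -> e, u -> i / F C0 _: no change
3. 0 -> e / C _ C: inserts after position(s) 2, 9: enefebiziveza
surface: enefebiziveza


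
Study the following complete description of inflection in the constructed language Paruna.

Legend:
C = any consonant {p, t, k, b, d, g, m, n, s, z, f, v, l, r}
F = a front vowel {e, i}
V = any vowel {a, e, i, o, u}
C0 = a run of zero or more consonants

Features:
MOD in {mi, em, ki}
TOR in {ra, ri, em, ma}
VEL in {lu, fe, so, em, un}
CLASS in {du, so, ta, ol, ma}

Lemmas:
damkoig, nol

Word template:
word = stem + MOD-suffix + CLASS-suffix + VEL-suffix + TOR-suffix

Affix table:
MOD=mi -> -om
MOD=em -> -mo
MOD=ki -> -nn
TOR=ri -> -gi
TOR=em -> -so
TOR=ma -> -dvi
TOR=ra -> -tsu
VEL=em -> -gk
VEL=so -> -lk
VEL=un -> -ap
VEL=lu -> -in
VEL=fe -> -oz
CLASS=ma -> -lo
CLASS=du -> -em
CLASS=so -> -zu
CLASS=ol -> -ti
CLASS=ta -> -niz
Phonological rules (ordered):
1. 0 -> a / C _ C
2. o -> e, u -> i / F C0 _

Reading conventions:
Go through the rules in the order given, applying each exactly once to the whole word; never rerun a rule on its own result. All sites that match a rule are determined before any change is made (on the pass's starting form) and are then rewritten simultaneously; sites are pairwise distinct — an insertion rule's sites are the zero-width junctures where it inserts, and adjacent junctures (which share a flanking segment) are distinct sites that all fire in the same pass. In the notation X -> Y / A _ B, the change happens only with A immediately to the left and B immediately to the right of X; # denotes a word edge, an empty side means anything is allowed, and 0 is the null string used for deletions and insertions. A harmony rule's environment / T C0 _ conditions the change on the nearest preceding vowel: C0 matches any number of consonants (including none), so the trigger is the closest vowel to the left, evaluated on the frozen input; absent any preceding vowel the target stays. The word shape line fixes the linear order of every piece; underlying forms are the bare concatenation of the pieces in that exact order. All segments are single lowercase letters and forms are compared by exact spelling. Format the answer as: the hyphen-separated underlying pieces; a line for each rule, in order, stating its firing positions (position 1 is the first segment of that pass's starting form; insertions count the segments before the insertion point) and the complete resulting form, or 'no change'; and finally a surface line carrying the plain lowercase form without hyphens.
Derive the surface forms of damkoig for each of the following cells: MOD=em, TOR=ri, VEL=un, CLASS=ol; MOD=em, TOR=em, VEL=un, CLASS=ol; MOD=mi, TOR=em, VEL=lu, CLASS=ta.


cell MOD=em, TOR=ri, VEL=un, CLASS=ol:
underlying: damkoig-mo-ti-ap-gi
1. 0 -> a / C _ C: inserts after position(s) 3, 7, 13: damakoigamotiapagi
2. o -> e, u -> i / F C0 _: no change
surface: damakoigamotiapagi

cell MOD=em, TOR=em, VEL=un, CLASS=ol:
underlying: damkoig-mo-ti-ap-so
1. 0 -> a / C _ C: inserts after position(s) 3, 7, 13: damakoigamotiapaso
2. o -> e, u -> i / F C0 _: no change
surface: damakoigamotiapaso

cell MOD=mi, TOR=em, VEL=lu, CLASS=ta:
underlying: damkoig-om-niz-in-so
1. 0 -> a / C _ C: inserts after position(s) 3, 9, 14: damakoigomanizinaso
2. o -> e, u -> i / F C0 _: fires at position(s) 9: damakoigemanizinaso
surface: damakoigemanizinaso


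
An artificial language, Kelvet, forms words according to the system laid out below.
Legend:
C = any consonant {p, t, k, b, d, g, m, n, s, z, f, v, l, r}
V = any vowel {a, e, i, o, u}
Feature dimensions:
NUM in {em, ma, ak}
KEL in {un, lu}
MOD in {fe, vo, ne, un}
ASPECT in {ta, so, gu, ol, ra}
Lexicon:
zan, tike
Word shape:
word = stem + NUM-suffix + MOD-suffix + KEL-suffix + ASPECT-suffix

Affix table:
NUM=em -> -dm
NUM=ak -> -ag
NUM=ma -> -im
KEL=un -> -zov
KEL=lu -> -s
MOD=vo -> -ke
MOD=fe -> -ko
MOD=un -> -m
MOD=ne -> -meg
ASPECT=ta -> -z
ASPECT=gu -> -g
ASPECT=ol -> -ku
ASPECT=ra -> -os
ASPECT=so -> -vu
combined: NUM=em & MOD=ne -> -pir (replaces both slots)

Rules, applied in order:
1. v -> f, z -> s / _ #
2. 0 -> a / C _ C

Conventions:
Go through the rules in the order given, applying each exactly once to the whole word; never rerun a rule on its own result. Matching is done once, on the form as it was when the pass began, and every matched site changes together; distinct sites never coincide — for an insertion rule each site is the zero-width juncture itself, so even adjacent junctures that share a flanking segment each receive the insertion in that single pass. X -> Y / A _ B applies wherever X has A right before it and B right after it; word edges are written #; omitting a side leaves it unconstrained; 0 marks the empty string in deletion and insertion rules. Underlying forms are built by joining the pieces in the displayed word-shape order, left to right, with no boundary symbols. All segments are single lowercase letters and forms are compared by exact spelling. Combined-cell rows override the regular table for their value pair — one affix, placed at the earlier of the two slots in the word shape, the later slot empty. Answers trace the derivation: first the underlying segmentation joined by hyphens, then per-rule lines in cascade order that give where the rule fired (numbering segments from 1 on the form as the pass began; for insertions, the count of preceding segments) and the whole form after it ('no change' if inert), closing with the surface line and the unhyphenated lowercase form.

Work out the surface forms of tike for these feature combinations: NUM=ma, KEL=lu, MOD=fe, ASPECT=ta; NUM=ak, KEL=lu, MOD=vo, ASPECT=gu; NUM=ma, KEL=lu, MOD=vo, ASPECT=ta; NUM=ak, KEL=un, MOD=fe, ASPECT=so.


cell NUM=ma, KEL=lu, MOD=fe, ASPECT=ta:
underlying: tike-im-ko-s-z
1. v -> f, z -> s / _ #: fires at position(s) 10: tikeimkoss
2. 0 -> a / C _ C: inserts after position(s) 6, 9: tikeimakosas
surface: tikeimakosas

cell NUM=ak, KEL=lu, MOD=vo, ASPECT=gu:
underlying: tike-ag-ke-s-g
1. v -> f, z -> s / _ #: no change
2. 0 -> a / C _ C: inserts after position(s) 6, 9: tikeagakesag
surface: tikeagakesag

cell NUM=ma, KEL=lu, MOD=vo, ASPECT=ta:
underlying: tike-im-ke-s-z
1. v -> f, z -> s / _ #: fires at position(s) 10: tikeimkess
2. 0 -> a / C _ C: inserts after position(s) 6, 9: tikeimakesas
surface: tikeimakesas

cell NUM=ak, KEL=un, MOD=fe, ASPECT=so:
underlying: tike-ag-ko-zov-vu
1. v -> f, z -> s / _ #: no change
2. 0 -> a / C _ C: inserts after position(s) 6, 11: tikeagakozovavu
surface: tikeagakozovavu


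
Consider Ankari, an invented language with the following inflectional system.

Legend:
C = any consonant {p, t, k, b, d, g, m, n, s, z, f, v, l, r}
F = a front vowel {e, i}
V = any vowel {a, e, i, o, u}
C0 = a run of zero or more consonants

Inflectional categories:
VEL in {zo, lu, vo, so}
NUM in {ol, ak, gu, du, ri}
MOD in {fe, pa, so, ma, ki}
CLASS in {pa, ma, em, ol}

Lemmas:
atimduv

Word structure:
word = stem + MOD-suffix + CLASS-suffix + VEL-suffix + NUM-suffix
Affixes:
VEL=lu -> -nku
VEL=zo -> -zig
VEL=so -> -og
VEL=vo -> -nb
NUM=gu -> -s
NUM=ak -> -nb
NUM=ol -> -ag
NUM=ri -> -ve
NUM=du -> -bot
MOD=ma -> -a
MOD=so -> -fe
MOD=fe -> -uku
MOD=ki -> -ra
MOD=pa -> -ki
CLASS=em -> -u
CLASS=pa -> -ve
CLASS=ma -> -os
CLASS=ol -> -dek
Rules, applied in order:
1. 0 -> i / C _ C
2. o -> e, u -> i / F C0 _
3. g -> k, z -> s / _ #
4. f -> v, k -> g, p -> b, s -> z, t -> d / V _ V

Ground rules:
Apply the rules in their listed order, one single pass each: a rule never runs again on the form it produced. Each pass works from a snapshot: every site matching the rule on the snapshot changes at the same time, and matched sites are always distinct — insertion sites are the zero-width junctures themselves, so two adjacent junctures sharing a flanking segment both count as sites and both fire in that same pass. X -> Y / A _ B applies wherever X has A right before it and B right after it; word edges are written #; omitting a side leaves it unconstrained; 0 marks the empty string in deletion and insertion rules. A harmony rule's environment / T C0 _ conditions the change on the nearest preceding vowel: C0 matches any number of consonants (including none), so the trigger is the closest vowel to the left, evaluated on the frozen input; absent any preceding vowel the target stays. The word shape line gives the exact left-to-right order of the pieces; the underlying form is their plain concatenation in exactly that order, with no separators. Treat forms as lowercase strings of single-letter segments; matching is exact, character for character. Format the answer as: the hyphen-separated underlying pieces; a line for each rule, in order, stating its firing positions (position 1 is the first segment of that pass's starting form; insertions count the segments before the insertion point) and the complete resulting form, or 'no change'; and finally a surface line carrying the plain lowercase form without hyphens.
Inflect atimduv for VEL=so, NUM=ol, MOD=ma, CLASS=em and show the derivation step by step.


underlying: atimduv-a-u-og-ag
1. 0 -> i / C _ C: inserts after position(s) 4: atimiduvauogag
2. o -> e, u -> i / F C0 _: fires at position(s) 7: atimidivauogag
3. g -> k, z -> s / _ #: fires at position(s) 14: atimidivauogak
4. f -> v, k -> g, p -> b, s -> z, t -> d / V _ V: fires at position(s) 2: adimidivauogak
surface: adimidivauogak


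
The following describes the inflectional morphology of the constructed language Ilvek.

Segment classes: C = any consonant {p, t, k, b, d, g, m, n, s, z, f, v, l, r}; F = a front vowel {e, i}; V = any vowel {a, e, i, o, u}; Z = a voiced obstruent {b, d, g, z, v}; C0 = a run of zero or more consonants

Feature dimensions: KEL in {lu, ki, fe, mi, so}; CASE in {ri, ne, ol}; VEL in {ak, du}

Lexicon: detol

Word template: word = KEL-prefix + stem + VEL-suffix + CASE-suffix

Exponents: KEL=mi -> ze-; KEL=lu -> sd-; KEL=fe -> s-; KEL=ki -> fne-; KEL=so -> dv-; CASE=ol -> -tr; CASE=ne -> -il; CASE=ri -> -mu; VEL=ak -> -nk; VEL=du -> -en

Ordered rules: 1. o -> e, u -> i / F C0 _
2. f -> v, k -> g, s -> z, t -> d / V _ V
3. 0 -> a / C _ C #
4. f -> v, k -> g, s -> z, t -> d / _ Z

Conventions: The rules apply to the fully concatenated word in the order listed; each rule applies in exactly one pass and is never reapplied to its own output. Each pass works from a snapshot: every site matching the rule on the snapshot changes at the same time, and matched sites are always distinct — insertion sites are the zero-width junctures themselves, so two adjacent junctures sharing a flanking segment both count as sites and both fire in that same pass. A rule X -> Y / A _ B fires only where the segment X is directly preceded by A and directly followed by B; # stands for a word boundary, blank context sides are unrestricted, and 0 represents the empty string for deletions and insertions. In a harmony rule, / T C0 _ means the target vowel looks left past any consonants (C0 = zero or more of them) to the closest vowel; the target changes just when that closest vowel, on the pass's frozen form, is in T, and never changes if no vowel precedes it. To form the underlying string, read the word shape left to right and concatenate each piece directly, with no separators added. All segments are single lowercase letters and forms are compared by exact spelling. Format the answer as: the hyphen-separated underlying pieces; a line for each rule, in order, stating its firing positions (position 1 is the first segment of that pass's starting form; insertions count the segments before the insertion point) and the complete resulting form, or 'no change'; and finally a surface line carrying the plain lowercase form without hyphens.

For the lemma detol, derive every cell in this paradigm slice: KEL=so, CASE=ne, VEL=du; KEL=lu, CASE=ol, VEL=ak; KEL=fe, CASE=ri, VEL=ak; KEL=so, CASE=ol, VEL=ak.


cell KEL=so, CASE=ne, VEL=du:
underlying: dv-detol-en-il
1. o -> e, u -> i / F C0 _: fires at position(s) 6: dvdetelenil
2. f -> v, k -> g, s -> z, t -> d / V _ V: fires at position(s) 5: dvdedelenil
3. 0 -> a / C _ C #: no change
4. f -> v, k -> g, s -> z, t -> d / _ Z: no change
surface: dvdedelenil

cell KEL=lu, CASE=ol, VEL=ak:
underlying: sd-detol-nk-tr
1. o -> e, u -> i / F C0 _: fires at position(s) 6: sddetelnktr
2. f -> v, k -> g, s -> z, t -> d / V _ V: fires at position(s) 5: sddedelnktr
3. 0 -> a / C _ C #: inserts after position(s) 10: sddedelnktar
4. f -> v, k -> g, s -> z, t -> d / _ Z: fires at position(s) 1: zddedelnktar
surface: zddedelnktar

cell KEL=fe, CASE=ri, VEL=ak:
underlying: s-detol-nk-mu
1. o -> e, u -> i / F C0 _: fires at position(s) 5: sdetelnkmu
2. f -> v, k -> g, s -> z, t -> d / V _ V: fires at position(s) 4: sdedelnkmu
3. 0 -> a / C _ C #: no change
4. f -> v, k -> g, s -> z, t -> d / _ Z: fires at position(s) 1: zdedelnkmu
surface: zdedelnkmu

cell KEL=so, CASE=ol, VEL=ak:
underlying: dv-detol-nk-tr
1. o -> e, u -> i / F C0 _: fires at position(s) 6: dvdetelnktr
2. f -> v, k -> g, s -> z, t -> d / V _ V: fires at position(s) 5: dvdedelnktr
3. 0 -> a / C _ C #: inserts after position(s) 10: dvdedelnktar
4. f -> v, k -> g, s -> z, t -> d / _ Z: no change
surface: dvdedelnktar


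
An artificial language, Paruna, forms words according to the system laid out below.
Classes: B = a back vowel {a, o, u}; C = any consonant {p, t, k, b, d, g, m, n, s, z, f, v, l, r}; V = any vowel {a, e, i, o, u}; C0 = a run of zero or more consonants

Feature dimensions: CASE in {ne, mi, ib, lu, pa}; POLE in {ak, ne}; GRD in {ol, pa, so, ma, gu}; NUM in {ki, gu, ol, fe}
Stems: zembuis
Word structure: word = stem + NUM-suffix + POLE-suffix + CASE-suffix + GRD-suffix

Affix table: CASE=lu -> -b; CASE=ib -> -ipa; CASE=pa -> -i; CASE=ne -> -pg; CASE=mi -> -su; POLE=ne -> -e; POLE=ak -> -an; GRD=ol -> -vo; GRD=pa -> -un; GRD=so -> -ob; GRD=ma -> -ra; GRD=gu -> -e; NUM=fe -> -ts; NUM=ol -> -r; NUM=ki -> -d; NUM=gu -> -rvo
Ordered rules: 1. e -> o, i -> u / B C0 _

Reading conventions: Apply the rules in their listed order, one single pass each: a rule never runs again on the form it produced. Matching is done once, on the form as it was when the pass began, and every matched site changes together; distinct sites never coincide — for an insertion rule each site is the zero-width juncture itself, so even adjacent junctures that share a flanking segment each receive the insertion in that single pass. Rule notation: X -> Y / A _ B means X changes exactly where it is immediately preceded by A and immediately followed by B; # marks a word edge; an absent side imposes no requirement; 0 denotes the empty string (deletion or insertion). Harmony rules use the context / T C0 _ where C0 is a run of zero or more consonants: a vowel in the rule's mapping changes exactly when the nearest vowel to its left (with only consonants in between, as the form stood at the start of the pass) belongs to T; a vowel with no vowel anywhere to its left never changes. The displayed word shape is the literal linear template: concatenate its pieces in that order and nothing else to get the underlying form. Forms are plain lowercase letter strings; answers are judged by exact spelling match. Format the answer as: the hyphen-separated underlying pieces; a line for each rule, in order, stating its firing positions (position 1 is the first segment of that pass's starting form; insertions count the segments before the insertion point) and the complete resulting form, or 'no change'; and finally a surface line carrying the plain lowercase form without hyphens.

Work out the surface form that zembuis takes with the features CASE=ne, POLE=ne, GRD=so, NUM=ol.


underlying: zembuis-r-e-pg-ob
1. e -> o, i -> u / B C0 _: fires at position(s) 6: zembuusrepgob
surface: zembuusrepgob


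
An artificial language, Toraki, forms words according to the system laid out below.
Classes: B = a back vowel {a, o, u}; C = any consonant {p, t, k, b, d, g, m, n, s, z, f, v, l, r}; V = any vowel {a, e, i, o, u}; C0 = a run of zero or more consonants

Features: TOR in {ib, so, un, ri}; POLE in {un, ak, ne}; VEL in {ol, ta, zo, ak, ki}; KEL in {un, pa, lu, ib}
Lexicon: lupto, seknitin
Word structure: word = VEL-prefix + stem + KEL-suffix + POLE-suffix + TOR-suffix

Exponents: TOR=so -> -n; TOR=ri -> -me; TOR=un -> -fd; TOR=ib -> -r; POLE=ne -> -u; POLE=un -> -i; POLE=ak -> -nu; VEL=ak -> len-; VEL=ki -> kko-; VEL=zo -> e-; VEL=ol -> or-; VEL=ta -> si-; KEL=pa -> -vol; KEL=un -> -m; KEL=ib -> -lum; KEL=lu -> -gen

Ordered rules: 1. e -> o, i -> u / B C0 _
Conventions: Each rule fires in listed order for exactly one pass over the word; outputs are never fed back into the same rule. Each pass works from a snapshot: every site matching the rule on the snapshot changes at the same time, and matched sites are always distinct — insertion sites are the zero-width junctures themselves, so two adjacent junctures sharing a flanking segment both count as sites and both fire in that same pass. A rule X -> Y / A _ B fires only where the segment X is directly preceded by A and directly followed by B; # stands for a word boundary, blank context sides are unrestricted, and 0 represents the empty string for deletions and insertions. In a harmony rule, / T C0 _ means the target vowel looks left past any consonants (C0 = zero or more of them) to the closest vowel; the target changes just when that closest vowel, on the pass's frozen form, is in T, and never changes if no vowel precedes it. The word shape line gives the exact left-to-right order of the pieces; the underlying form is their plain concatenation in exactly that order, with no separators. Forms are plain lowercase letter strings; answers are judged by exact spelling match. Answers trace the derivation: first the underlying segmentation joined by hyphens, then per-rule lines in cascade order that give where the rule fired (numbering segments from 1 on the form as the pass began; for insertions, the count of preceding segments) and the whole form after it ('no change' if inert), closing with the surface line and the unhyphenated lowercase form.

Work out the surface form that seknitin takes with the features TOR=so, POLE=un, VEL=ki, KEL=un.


underlying: kko-seknitin-m-i-n
1. e -> o, i -> u / B C0 _: fires at position(s) 5: kkosoknitinmin
surface: kkosoknitinmin


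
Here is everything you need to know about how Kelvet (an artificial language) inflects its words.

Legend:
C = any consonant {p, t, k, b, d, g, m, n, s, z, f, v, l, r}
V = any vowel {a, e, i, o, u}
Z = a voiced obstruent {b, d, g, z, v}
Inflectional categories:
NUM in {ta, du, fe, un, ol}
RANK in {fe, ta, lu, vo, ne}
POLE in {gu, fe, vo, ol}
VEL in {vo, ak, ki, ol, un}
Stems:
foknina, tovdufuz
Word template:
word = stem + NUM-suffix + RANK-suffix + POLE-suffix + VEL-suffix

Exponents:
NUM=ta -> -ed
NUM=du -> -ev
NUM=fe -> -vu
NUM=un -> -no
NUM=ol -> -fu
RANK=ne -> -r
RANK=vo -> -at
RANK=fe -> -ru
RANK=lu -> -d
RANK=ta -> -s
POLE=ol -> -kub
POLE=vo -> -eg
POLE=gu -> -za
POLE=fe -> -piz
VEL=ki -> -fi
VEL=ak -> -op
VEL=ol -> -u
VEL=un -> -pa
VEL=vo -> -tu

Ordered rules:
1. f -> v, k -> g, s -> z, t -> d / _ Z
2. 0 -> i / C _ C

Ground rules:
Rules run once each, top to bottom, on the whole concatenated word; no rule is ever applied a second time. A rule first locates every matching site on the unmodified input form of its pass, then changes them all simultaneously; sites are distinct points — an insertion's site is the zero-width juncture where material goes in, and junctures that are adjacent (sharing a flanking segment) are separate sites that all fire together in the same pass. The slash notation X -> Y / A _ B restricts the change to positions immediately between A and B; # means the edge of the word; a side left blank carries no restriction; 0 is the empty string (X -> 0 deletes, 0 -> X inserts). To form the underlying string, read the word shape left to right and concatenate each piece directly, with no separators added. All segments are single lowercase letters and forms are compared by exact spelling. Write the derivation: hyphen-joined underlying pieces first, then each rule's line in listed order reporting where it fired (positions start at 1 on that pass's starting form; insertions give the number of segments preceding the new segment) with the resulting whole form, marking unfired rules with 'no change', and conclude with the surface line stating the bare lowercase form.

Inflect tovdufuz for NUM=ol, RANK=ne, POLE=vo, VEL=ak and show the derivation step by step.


underlying: tovdufuz-fu-r-eg-op
1. f -> v, k -> g, s -> z, t -> d / _ Z: no change
2. 0 -> i / C _ C: inserts after position(s) 3, 8: tovidufuzifuregop
surface: tovidufuzifuregop


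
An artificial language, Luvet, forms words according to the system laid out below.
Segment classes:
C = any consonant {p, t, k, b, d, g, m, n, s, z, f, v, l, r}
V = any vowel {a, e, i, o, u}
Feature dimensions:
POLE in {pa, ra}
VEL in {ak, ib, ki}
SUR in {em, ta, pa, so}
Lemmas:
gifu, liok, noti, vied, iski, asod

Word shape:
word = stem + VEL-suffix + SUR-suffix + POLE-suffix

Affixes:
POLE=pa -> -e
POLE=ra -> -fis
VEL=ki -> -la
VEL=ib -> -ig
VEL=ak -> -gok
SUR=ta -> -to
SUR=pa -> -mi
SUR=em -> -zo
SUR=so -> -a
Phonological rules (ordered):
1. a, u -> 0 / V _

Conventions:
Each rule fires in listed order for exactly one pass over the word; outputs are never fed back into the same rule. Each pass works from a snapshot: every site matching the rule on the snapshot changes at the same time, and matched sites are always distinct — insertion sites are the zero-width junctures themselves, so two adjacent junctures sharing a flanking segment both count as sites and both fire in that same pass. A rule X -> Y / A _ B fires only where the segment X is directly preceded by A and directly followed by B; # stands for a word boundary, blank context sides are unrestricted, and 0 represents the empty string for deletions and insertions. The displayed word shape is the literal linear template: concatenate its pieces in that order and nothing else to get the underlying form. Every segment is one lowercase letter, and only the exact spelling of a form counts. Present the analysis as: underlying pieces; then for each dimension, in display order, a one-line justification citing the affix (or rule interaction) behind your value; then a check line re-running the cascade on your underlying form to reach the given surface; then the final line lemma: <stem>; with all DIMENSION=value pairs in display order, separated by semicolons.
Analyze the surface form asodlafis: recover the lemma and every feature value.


underlying: asod-la-a-fis
POLE=ra - signalled by the affix -fis
VEL=ki - signalled by the affix -la
SUR=so - signalled by the affix -a
check: asodlaafis -> asodlafis
lemma: asod; POLE=ra; VEL=ki; SUR=so


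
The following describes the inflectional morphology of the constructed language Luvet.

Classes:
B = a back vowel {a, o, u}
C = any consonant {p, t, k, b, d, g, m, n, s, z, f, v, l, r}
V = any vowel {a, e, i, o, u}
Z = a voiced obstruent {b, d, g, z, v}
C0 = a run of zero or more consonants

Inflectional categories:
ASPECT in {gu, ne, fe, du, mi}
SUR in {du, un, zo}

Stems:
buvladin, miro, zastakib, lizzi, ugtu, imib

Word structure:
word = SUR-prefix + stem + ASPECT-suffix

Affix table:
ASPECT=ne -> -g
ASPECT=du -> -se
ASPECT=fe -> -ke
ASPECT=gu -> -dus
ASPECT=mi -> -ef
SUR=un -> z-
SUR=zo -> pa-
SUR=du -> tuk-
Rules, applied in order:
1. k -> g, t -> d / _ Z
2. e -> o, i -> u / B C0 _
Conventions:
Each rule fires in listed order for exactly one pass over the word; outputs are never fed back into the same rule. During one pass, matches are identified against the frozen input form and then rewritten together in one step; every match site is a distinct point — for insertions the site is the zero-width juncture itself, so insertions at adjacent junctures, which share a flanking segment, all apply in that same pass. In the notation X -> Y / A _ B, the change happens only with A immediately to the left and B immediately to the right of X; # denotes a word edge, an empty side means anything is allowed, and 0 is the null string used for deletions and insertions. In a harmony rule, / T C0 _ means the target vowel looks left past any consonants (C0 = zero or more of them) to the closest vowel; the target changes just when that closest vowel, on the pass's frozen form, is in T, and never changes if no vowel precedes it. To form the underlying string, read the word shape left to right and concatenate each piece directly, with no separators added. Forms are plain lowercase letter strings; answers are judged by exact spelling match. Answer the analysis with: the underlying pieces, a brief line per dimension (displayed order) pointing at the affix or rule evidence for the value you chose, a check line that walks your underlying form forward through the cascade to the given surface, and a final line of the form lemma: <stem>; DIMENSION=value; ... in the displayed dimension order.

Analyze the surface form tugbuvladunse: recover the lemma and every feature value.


underlying: tuk-buvladin-se
ASPECT=du - signalled by the affix -se
SUR=du - signalled by the affix tuk-
check: tukbuvladinse -> tugbuvladinse -> tugbuvladunse
lemma: buvladin; ASPECT=du; SUR=du


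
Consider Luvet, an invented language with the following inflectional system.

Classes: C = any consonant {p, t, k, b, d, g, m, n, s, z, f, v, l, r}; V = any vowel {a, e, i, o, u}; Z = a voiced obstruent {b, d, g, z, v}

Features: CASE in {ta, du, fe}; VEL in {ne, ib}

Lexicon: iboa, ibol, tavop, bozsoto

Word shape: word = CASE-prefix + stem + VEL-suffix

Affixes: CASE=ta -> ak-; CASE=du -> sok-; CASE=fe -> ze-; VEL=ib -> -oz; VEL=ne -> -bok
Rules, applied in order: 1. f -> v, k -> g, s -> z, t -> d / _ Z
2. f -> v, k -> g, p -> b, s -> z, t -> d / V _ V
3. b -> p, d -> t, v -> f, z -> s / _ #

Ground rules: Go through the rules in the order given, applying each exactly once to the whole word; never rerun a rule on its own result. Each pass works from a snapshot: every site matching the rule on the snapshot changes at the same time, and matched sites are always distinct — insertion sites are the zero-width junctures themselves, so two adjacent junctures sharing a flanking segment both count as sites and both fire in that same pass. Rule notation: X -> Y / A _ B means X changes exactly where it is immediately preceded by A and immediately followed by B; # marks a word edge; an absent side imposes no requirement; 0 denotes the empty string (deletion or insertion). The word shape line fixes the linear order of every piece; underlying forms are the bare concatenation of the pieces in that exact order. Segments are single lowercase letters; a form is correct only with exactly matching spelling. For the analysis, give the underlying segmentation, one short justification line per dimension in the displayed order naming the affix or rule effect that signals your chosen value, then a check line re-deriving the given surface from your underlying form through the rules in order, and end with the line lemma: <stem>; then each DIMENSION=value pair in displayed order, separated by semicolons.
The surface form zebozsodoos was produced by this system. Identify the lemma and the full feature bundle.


underlying: ze-bozsoto-oz
CASE=fe - signalled by the affix ze-
VEL=ib - signalled by the affix -oz
check: zebozsotooz -> zebozsotooz -> zebozsodooz -> zebozsodoos
lemma: bozsoto; CASE=fe; VEL=ib


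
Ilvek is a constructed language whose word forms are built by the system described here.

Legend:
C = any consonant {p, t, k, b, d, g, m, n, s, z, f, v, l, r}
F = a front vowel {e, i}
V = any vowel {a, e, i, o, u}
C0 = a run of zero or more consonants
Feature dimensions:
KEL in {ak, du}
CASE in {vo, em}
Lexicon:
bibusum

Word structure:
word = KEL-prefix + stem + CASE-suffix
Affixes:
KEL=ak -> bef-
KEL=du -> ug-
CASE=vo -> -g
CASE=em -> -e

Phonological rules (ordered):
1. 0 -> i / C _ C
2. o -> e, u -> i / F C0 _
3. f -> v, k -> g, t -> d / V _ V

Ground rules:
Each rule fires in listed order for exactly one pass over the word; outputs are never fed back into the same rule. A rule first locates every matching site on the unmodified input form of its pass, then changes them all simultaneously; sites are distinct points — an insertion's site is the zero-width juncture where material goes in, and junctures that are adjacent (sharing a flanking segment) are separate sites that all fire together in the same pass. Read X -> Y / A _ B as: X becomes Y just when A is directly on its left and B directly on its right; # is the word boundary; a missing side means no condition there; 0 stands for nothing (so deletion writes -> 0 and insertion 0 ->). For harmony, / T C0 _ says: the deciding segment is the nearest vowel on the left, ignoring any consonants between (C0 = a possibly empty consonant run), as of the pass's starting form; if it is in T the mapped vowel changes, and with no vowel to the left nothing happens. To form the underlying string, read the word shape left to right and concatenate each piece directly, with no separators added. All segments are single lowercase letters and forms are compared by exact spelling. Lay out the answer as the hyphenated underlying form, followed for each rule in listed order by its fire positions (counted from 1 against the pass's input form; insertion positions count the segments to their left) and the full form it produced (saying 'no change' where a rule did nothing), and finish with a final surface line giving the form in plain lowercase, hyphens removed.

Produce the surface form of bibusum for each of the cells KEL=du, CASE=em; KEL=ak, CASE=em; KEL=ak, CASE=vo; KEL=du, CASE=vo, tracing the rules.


cell KEL=du, CASE=em:
underlying: ug-bibusum-e
1. 0 -> i / C _ C: inserts after position(s) 2: ugibibusume
2. o -> e, u -> i / F C0 _: fires at position(s) 7: ugibibisume
3. f -> v, k -> g, t -> d / V _ V: no change
surface: ugibibisume

cell KEL=ak, CASE=em:
underlying: bef-bibusum-e
1. 0 -> i / C _ C: inserts after position(s) 3: befibibusume
2. o -> e, u -> i / F C0 _: fires at position(s) 8: befibibisume
3. f -> v, k -> g, t -> d / V _ V: fires at position(s) 3: bevibibisume
surface: bevibibisume

cell KEL=ak, CASE=vo:
underlying: bef-bibusum-g
1. 0 -> i / C _ C: inserts after position(s) 3, 10: befibibusumig
2. o -> e, u -> i / F C0 _: fires at position(s) 8: befibibisumig
3. f -> v, k -> g, t -> d / V _ V: fires at position(s) 3: bevibibisumig
surface: bevibibisumig

cell KEL=du, CASE=vo:
underlying: ug-bibusum-g
1. 0 -> i / C _ C: inserts after position(s) 2, 9: ugibibusumig
2. o -> e, u -> i / F C0 _: fires at position(s) 7: ugibibisumig
3. f -> v, k -> g, t -> d / V _ V: no change
surface: ugibibisumig


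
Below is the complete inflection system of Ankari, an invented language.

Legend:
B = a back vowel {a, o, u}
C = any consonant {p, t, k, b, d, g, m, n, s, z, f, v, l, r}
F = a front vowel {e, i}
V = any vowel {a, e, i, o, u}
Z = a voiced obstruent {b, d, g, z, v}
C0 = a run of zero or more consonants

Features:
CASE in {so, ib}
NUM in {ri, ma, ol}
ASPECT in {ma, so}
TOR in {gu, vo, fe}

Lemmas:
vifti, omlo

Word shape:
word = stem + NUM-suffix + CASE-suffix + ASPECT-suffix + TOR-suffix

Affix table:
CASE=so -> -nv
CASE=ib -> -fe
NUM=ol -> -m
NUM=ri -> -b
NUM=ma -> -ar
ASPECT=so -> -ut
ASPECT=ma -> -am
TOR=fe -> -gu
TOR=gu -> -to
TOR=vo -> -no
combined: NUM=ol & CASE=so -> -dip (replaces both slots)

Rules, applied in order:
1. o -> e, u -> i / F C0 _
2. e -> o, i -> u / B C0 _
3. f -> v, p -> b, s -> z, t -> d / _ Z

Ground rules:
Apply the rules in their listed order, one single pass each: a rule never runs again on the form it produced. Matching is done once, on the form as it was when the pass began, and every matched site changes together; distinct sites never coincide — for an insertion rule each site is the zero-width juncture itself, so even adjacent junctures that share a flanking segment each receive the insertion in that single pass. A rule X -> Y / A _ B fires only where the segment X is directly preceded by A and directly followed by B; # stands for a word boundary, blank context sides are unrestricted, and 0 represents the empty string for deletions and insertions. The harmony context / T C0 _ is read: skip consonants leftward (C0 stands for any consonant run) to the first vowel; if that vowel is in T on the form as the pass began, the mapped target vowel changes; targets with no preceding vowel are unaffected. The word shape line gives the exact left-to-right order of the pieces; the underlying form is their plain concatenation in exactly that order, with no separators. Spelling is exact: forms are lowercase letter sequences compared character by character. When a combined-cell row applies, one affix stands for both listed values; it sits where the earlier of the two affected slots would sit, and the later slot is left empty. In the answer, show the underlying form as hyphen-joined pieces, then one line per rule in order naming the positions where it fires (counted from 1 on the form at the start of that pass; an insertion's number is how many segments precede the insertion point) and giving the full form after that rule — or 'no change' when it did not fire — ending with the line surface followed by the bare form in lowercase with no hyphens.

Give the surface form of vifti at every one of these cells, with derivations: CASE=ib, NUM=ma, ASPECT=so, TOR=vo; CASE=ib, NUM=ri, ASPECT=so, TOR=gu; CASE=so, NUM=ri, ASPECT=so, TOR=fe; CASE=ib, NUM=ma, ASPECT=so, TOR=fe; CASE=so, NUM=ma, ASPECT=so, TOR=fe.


cell CASE=ib, NUM=ma, ASPECT=so, TOR=vo:
underlying: vifti-ar-fe-ut-no
1. o -> e, u -> i / F C0 _: fires at position(s) 10: viftiarfeitno
2. e -> o, i -> u / B C0 _: fires at position(s) 9: viftiarfoitno
3. f -> v, p -> b, s -> z, t -> d / _ Z: no change
surface: viftiarfoitno

cell CASE=ib, NUM=ri, ASPECT=so, TOR=gu:
underlying: vifti-b-fe-ut-to
1. o -> e, u -> i / F C0 _: fires at position(s) 9: viftibfeitto
2. e -> o, i -> u / B C0 _: no change
3. f -> v, p -> b, s -> z, t -> d / _ Z: no change
surface: viftibfeitto

cell CASE=so, NUM=ri, ASPECT=so, TOR=fe:
underlying: vifti-b-nv-ut-gu
1. o -> e, u -> i / F C0 _: fires at position(s) 9: viftibnvitgu
2. e -> o, i -> u / B C0 _: no change
3. f -> v, p -> b, s -> z, t -> d / _ Z: fires at position(s) 10: viftibnvidgu
surface: viftibnvidgu

cell CASE=ib, NUM=ma, ASPECT=so, TOR=fe:
underlying: vifti-ar-fe-ut-gu
1. o -> e, u -> i / F C0 _: fires at position(s) 10: viftiarfeitgu
2. e -> o, i -> u / B C0 _: fires at position(s) 9: viftiarfoitgu
3. f -> v, p -> b, s -> z, t -> d / _ Z: fires at position(s) 11: viftiarfoidgu
surface: viftiarfoidgu

cell CASE=so, NUM=ma, ASPECT=so, TOR=fe:
underlying: vifti-ar-nv-ut-gu
1. o -> e, u -> i / F C0 _: no change
2. e -> o, i -> u / B C0 _: no change
3. f -> v, p -> b, s -> z, t -> d / _ Z: fires at position(s) 11: viftiarnvudgu
surface: viftiarnvudgu
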